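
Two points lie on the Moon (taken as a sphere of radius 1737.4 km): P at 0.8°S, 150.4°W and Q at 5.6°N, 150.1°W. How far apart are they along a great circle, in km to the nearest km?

In radians: φ₁ = -0.0140, φ₂ = 0.0977, Δλ = 0.300° = 0.0052 rad.
cos c = sin φ₁ sin φ₂ + cos φ₁ cos φ₂ cos Δλ = (-0.0140)(0.0976) + (0.9999)(0.9952)(1.0000) = 0.99375,
so c = arccos(0.99375) = 0.11182 rad.
Distance = R·c = 1737.4 × 0.1118 ≈ 194 km.

194 km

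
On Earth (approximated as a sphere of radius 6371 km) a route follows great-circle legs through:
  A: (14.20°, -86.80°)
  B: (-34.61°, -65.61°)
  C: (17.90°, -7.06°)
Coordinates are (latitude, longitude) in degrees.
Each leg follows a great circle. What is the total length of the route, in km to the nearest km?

14373 km

Leg A→B: central angle 0.9215 rad, distance 5871.0 km.
Leg B→C: central angle 1.3345 rad, distance 8502.4 km.
Total: 5871.0 + 8502.4 ≈ 14373 km.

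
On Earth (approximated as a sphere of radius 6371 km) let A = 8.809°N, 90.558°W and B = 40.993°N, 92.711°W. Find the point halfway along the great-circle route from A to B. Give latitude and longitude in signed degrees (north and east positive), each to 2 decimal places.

Central angle δ = 0.5627 rad. Interpolating on the sphere with fraction f = 0.5:
P = [sin((1−f)δ)·A + sin(fδ)·B] / sin δ = 0.5205·A + 0.5205·B in Cartesian coordinates,
giving P = (-0.0236, -0.9067, 0.4211), i.e. latitude 24.90°, longitude -91.49°.

24.90°, -91.49°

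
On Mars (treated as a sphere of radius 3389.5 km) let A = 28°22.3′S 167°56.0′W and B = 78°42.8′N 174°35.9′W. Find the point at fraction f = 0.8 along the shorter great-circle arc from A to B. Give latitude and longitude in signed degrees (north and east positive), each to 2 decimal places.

57.33°, -170.45°

Central angle δ = 1.8702 rad. Interpolating on the sphere with fraction f = 0.8:
P = [sin((1−f)δ)·A + sin(fδ)·B] / sin δ = 0.3824·A + 1.0436·B in Cartesian coordinates,
giving P = (-0.5324, -0.0896, 0.8418), i.e. latitude 57.33°, longitude -170.45°.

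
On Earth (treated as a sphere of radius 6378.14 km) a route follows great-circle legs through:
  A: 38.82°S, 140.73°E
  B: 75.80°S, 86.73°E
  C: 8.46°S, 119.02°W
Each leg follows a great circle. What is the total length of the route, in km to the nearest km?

15395 km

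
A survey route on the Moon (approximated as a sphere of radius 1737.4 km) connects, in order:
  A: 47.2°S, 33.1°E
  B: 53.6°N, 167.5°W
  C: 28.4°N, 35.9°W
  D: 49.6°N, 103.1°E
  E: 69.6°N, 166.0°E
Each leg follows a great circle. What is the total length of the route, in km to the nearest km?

Leg A→B: central angle 2.8879 rad, distance 5017.4 km.
Leg B→C: central angle 1.5345 rad, distance 2666.1 km.
Leg C→D: central angle 1.6389 rad, distance 2847.5 km.
Leg D→E: central angle 0.6151 rad, distance 1068.7 km.
Total: 5017.4 + 2666.1 + 2847.5 + 1068.7 ≈ 11600 km.

11600 km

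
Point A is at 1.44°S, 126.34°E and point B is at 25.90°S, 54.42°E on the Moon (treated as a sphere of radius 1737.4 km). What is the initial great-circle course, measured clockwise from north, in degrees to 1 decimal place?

With φ₁ = -0.0251, φ₂ = -0.4520, Δλ = -1.2552 rad, the forward-azimuth formula gives
θ = atan2( sin Δλ cos φ₂ , cos φ₁ sin φ₂ − sin φ₁ cos φ₂ cos Δλ ) = atan2(-0.8551, -0.4296) = -116.68°.
Adding 360° brings this into [0°, 360°): 243.3°.

243.3°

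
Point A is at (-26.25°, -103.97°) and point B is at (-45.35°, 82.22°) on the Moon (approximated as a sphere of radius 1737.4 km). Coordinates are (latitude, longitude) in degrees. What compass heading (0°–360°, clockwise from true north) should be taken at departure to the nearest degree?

With φ₁ = -0.4581, φ₂ = -0.7915, Δλ = -3.0336 rad, the forward-azimuth formula gives
θ = atan2( sin Δλ cos φ₂ , cos φ₁ sin φ₂ − sin φ₁ cos φ₂ cos Δλ ) = atan2(-0.0758, -0.9471) = -175.43°.
Adding 360° brings this into [0°, 360°): 185°.

185°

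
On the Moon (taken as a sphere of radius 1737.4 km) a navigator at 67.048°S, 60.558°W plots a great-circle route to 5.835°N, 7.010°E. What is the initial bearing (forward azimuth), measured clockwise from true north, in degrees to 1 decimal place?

67.1°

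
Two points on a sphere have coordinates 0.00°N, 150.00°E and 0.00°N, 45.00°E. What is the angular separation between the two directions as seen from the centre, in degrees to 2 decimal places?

105.00°

With latitudes φ₁ = 0.000°, φ₂ = 0.000° and longitude difference Δλ = -105.000°:
Haversine: a = sin²(Δφ/2) + cos φ₁ cos φ₂ sin²(Δλ/2) = 0.0000 + (1.0000)(1.0000)(0.6294) = 0.62941.
Central angle c = 2·arcsin(√a) = 1.83260 rad.
So the angular separation is 105.00°.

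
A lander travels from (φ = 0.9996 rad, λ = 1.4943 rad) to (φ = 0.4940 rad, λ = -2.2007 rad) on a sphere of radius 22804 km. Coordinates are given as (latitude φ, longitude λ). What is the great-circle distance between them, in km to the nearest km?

35959 km

With latitudes φ₁ = 57.273°, φ₂ = 28.304° and longitude difference Δλ = 148.292°:
Haversine: a = sin²(Δφ/2) + cos φ₁ cos φ₂ sin²(Δλ/2) = 0.0626 + (0.5406)(0.8804)(0.9254) = 0.50304.
Central angle c = 2·arcsin(√a) = 1.57687 rad.
Distance = R·c = 22804 × 1.5769 ≈ 35959 km.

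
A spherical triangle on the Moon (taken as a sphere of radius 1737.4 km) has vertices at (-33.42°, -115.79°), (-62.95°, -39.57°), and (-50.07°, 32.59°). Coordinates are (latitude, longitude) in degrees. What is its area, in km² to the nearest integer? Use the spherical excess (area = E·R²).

Side lengths (central angles): a = 0.6882, b = 1.6046, c = 0.9509 rad; semiperimeter s = 1.6219.
By l'Huilier's theorem, tan(E/4) = √[tan(s/2) tan((s−a)/2) tan((s−b)/2) tan((s−c)/2)], giving spherical excess E = 0.1597 rad.
Area = E·R² = 0.1597 × (1737.4)² ≈ 482004 km².

482004 km²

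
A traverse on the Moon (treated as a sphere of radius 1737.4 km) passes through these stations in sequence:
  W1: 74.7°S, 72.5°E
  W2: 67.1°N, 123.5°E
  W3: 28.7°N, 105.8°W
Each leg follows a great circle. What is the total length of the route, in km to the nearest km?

6755 km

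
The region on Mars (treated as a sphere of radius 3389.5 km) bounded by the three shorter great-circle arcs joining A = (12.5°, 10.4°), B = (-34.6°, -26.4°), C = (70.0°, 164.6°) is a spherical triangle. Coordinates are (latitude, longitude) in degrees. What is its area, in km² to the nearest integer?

12783767 km²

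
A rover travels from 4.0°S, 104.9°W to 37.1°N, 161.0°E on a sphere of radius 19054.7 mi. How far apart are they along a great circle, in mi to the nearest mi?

Let φ₁ = -0.0698 rad, φ₂ = 0.6475 rad, and Δλ = -1.6424 rad.
cos c = sin φ₁ sin φ₂ + cos φ₁ cos φ₂ cos Δλ = (-0.0698)(0.6032) + (0.9976)(0.7976)(-0.0715) = -0.09896,
so c = arccos(-0.09896) = 1.66992 rad.
Distance = R·c = 19054.7 × 1.6699 ≈ 31820 mi.

31820 mi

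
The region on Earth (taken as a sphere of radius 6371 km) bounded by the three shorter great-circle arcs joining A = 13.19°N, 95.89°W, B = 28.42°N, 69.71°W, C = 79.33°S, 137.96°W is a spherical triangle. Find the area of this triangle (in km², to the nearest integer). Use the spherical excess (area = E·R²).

20078985 km²

Side lengths (central angles): a = 1.9904, b = 1.6613, c = 0.5011 rad; semiperimeter s = 2.0764.
By l'Huilier's theorem, tan(E/4) = √[tan(s/2) tan((s−a)/2) tan((s−b)/2) tan((s−c)/2)], giving spherical excess E = 0.4947 rad.
Area = E·R² = 0.4947 × (6371)² ≈ 20078985 km².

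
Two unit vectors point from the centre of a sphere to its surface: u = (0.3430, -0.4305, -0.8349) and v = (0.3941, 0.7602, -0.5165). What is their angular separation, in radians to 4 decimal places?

u·v = 0.2391; |u| = 1.0000, |v| = 1.0000.
cos θ = (u·v)/(|u||v|) = 0.2391, so θ = 1.3293 rad.

1.3293 rad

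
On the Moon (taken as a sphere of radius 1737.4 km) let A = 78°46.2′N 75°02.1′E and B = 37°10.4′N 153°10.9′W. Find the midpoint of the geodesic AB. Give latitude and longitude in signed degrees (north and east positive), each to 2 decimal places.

66.70°, -165.46°

Central angle δ = 1.0596 rad. Interpolating on the sphere with fraction f = 0.5:
P = [sin((1−f)δ)·A + sin(fδ)·B] / sin δ = 0.5794·A + 0.5794·B in Cartesian coordinates,
giving P = (-0.3829, -0.0993, 0.9184), i.e. latitude 66.70°, longitude -165.46°.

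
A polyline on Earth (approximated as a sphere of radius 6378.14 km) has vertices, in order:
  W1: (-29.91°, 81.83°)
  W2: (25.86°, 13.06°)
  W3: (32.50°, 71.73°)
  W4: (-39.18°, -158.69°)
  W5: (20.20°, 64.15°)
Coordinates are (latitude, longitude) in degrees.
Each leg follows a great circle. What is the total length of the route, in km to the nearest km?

46213 km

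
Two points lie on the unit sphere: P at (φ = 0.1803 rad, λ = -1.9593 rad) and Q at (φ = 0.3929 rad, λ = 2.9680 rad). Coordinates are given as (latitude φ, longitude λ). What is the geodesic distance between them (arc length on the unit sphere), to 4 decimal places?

With latitudes φ₁ = 10.330°, φ₂ = 22.512° and longitude difference Δλ = -77.687°:
cos c = sin φ₁ sin φ₂ + cos φ₁ cos φ₂ cos Δλ = (0.1793)(0.3829) + (0.9838)(0.9238)(0.2133) = 0.26247,
so c = arccos(0.26247) = 1.30521 rad.
On the unit sphere the arc length equals the central angle: 1.3052.

1.3052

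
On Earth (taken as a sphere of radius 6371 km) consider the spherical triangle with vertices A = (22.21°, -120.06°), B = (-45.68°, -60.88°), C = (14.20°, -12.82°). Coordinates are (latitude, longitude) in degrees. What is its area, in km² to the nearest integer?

Side lengths (central angles): a = 1.2899, b = 1.7450, c = 1.5098 rad; semiperimeter s = 2.2723.
By l'Huilier's theorem, tan(E/4) = √[tan(s/2) tan((s−a)/2) tan((s−b)/2) tan((s−c)/2)], giving spherical excess E = 1.3579 rad.
Area = E·R² = 1.3579 × (6371)² ≈ 55117877 km².

55117877 km²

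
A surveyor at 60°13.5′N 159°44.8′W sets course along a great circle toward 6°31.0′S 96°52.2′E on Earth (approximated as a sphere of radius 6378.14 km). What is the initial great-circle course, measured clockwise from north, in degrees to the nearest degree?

Δλ = -103.383° = -1.8044 rad.
y = sin Δλ · cos φ₂ = (-0.9728)(0.9935) = -0.9666
x = cos φ₁ sin φ₂ − sin φ₁ cos φ₂ cos Δλ = (0.4966)(-0.1135) − (0.8680)(0.9935)(-0.2315) = 0.1432
θ = atan2(y, x) = -81.57°; adding 360° gives 278°.

278°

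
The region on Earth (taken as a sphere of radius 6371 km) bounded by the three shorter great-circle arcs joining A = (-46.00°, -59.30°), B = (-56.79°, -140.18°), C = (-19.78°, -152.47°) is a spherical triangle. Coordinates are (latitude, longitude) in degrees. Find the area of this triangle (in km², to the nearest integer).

Side lengths (central angles): a = 0.6653, b = 1.3620, c = 0.8471 rad; semiperimeter s = 1.4372.
By l'Huilier's theorem, tan(E/4) = √[tan(s/2) tan((s−a)/2) tan((s−b)/2) tan((s−c)/2)], giving spherical excess E = 0.2546 rad.
Area = E·R² = 0.2546 × (6371)² ≈ 10335920 km².

10335920 km²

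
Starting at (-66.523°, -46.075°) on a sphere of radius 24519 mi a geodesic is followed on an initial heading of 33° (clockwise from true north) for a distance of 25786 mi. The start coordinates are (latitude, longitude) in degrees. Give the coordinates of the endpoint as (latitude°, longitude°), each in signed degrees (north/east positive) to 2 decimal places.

-9.49°, -17.43°

Angular distance δ = d/R = 25786/24519 = 1.05167 rad; initial bearing θ = 0.5760 rad.
sin φ₂ = sin φ₁ cos δ + cos φ₁ sin δ cos θ = (-0.9172)(0.4961) + (0.3984)(0.8683)(0.8387) = -0.1650, so φ₂ = -9.49°.
Δλ = atan2(sin θ sin δ cos φ₁, cos δ − sin φ₁ sin φ₂) = atan2(0.1884, 0.3448) = 28.650°.
λ₂ = -46.075° + 28.650° = -17.43°.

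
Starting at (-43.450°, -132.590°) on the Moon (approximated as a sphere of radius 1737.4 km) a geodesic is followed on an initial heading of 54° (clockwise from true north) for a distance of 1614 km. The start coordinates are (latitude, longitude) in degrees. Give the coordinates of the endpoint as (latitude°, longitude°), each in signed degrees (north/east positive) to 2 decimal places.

Angular distance δ = d/R = 1614/1737.4 = 0.92897 rad; initial bearing θ = 0.9425 rad.
sin φ₂ = sin φ₁ cos δ + cos φ₁ sin δ cos θ = (-0.6877)(0.5987) + (0.7260)(0.8010)(0.5878) = -0.0699, so φ₂ = -4.01°.
Δλ = atan2(sin θ sin δ cos φ₁, cos δ − sin φ₁ sin φ₂) = atan2(0.4705, 0.5506) = 40.513°.
λ₂ = -132.590° + 40.513° = -92.08°.

-4.01°, -92.08°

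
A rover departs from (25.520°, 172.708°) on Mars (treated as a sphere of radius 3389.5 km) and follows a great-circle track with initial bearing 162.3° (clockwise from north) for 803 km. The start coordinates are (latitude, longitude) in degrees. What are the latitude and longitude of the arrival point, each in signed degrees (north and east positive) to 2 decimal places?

12.53°, 176.90°

Angular distance δ = d/R = 803/3389.5 = 0.23691 rad; initial bearing θ = 2.8327 rad.
sin φ₂ = sin φ₁ cos δ + cos φ₁ sin δ cos θ = (0.4308)(0.9721) + (0.9024)(0.2347)(-0.9527) = 0.2170, so φ₂ = 12.53°.
Δλ = atan2(sin θ sin δ cos φ₁, cos δ − sin φ₁ sin φ₂) = atan2(0.0644, 0.8786) = 4.192°.
λ₂ = 172.708° + 4.192° = 176.90°.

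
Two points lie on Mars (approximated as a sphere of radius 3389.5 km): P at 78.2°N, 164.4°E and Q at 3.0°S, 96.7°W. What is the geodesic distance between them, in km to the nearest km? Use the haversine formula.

In radians: φ₁ = 1.3648, φ₂ = -0.0524, Δλ = 98.900° = 1.7261 rad.
Haversine: a = sin²(Δφ/2) + cos φ₁ cos φ₂ sin²(Δλ/2) = 0.4235 + (0.2045)(0.9986)(0.5774) = 0.54141.
Central angle c = 2·arcsin(√a) = 1.65372 rad.
Distance = R·c = 3389.5 × 1.6537 ≈ 5605 km.

5605 km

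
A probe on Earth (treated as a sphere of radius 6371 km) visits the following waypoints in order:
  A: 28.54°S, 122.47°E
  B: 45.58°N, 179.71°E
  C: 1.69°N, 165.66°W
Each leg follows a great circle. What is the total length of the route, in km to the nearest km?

Leg A→B: central angle 1.5793 rad, distance 10061.8 km.
Leg B→C: central angle 0.7982 rad, distance 5085.4 km.
Total: 10061.8 + 5085.4 ≈ 15147 km.

15147 km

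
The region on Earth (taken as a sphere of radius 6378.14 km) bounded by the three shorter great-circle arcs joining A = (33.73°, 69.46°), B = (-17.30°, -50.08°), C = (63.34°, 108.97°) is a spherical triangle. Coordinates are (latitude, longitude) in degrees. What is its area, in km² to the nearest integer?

55978347 km²

Side lengths (central angles): a = 2.2994, b = 0.6695, c = 2.1611 rad; semiperimeter s = 2.5650.
By l'Huilier's theorem, tan(E/4) = √[tan(s/2) tan((s−a)/2) tan((s−b)/2) tan((s−c)/2)], giving spherical excess E = 1.3760 rad.
Area = E·R² = 1.3760 × (6378.14)² ≈ 55978347 km².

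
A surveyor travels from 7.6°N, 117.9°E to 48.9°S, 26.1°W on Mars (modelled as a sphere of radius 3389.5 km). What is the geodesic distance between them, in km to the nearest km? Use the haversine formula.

7620 km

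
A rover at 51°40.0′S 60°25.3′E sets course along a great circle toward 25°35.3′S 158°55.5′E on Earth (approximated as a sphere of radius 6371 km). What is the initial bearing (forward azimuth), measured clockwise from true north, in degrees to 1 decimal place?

112.7°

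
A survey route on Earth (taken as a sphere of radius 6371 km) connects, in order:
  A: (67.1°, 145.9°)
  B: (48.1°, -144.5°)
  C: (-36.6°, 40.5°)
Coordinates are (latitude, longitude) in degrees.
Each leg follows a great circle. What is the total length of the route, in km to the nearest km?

Leg A→B: central angle 0.6821 rad, distance 4345.8 km.
Leg B→C: central angle 2.9309 rad, distance 18672.7 km.
Total: 4345.8 + 18672.7 ≈ 23019 km.

23019 km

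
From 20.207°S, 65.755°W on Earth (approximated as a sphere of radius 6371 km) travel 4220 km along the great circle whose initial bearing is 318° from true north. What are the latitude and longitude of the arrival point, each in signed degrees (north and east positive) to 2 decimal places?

Angular distance δ = d/R = 4220/6371 = 0.66238 rad; initial bearing θ = 5.5501 rad.
sin φ₂ = sin φ₁ cos δ + cos φ₁ sin δ cos θ = (-0.3454)(0.7885) + (0.9385)(0.6150)(0.7431) = 0.1565, so φ₂ = 9.01°.
Δλ = atan2(sin θ sin δ cos φ₁, cos δ − sin φ₁ sin φ₂) = atan2(-0.3862, 0.8426) = -24.623°.
λ₂ = -65.755° − 24.623° = -90.38°.

9.01°, -90.38°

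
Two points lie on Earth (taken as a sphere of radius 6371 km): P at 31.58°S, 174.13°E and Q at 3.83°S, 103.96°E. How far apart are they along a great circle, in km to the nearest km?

7910 km

Let φ₁ = -0.5512 rad, φ₂ = -0.0668 rad, and Δλ = -1.2247 rad.
Haversine: a = sin²(Δφ/2) + cos φ₁ cos φ₂ sin²(Δλ/2) = 0.0575 + (0.8519)(0.9978)(0.3304) = 0.33834.
Central angle c = 2·arcsin(√a) = 1.24155 rad.
Distance = R·c = 6371 × 1.2416 ≈ 7910 km.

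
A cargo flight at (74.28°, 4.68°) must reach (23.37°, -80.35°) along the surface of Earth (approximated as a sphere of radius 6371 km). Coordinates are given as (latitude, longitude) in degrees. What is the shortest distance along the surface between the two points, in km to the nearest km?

7362 km

In radians: φ₁ = 1.2964, φ₂ = 0.4079, Δλ = -85.030° = -1.4841 rad.
cos c = sin φ₁ sin φ₂ + cos φ₁ cos φ₂ cos Δλ = (0.9626)(0.3967) + (0.2709)(0.9180)(0.0866) = 0.40338,
so c = arccos(0.40338) = 1.15559 rad.
Distance = R·c = 6371 × 1.1556 ≈ 7362 km.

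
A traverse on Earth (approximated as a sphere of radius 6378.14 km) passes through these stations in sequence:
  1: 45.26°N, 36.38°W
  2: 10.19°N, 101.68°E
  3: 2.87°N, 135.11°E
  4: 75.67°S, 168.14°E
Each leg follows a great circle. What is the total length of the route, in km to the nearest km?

Leg 1→2: central angle 1.9711 rad, distance 12571.7 km.
Leg 2→3: central angle 0.5931 rad, distance 3782.7 km.
Leg 3→4: central angle 1.4114 rad, distance 9002.0 km.
Total: 12571.7 + 3782.7 + 9002.0 ≈ 25356 km.

25356 km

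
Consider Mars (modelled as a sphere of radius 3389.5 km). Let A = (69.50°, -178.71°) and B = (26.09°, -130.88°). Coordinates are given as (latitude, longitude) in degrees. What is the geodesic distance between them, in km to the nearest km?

3044 km

Let φ₁ = 1.2130 rad, φ₂ = 0.4554 rad, and Δλ = 0.8348 rad.
cos c = sin φ₁ sin φ₂ + cos φ₁ cos φ₂ cos Δλ = (0.9367)(0.4398) + (0.3502)(0.8981)(0.6713) = 0.62308,
so c = arccos(0.62308) = 0.89812 rad.
Distance = R·c = 3389.5 × 0.8981 ≈ 3044 km.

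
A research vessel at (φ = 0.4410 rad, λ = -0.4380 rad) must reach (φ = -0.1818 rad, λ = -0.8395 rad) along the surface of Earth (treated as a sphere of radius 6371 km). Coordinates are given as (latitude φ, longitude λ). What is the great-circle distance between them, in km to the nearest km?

In radians: φ₁ = 0.4410, φ₂ = -0.1818, Δλ = -23.004° = -0.4015 rad.
cos c = sin φ₁ sin φ₂ + cos φ₁ cos φ₂ cos Δλ = (0.4268)(-0.1808) + (0.9043)(0.9835)(0.9205) = 0.74152,
so c = arccos(0.74152) = 0.73547 rad.
Distance = R·c = 6371 × 0.7355 ≈ 4686 km.

4686 km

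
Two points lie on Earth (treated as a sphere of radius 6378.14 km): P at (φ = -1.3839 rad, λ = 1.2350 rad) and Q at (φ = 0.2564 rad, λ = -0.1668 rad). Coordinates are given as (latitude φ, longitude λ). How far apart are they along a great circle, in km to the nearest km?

11427 km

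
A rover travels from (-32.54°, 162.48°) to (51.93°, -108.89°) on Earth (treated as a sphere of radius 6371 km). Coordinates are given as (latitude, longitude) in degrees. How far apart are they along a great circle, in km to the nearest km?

12706 km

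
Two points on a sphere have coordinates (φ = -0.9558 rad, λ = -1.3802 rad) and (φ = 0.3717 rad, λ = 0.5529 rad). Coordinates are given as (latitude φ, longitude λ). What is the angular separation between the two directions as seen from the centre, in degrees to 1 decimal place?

119.2°

In radians: φ₁ = -0.9558, φ₂ = 0.3717, Δλ = 110.758° = 1.9331 rad.
cos c = sin φ₁ sin φ₂ + cos φ₁ cos φ₂ cos Δλ = (-0.8168)(0.3632) + (0.5770)(0.9317)(-0.3544) = -0.48718,
so c = arccos(-0.48718) = 2.07965 rad.
So the angular separation is 119.2°.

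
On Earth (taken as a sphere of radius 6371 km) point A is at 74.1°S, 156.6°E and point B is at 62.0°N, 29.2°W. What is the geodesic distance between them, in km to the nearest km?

Let φ₁ = -1.2933 rad, φ₂ = 1.0821 rad, and Δλ = 3.0404 rad.
Haversine: a = sin²(Δφ/2) + cos φ₁ cos φ₂ sin²(Δλ/2) = 0.8603 + (0.2740)(0.4695)(0.9974) = 0.98856.
Central angle c = 2·arcsin(√a) = 2.92729 rad.
Distance = R·c = 6371 × 2.9273 ≈ 18650 km.

18650 km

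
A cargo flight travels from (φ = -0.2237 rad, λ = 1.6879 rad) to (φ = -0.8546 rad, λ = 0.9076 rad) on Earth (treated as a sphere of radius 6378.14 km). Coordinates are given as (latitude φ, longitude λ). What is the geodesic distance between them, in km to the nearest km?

5735 km

In radians: φ₁ = -0.2237, φ₂ = -0.8546, Δλ = -44.708° = -0.7803 rad.
cos c = sin φ₁ sin φ₂ + cos φ₁ cos φ₂ cos Δλ = (-0.2218)(-0.7543) + (0.9751)(0.6565)(0.7107) = 0.62230,
so c = arccos(0.62230) = 0.89912 rad.
Distance = R·c = 6378.14 × 0.8991 ≈ 5735 km.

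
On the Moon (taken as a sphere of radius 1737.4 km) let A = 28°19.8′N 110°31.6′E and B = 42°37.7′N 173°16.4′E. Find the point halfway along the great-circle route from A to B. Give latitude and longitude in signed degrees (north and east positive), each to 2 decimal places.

Central angle δ = 0.9047 rad. Interpolating on the sphere with fraction f = 0.5:
P = [sin((1−f)δ)·A + sin(fδ)·B] / sin δ = 0.5559·A + 0.5559·B in Cartesian coordinates,
giving P = (-0.5778, 0.5062, 0.6403), i.e. latitude 39.81°, longitude 138.78°.

39.81°, 138.78°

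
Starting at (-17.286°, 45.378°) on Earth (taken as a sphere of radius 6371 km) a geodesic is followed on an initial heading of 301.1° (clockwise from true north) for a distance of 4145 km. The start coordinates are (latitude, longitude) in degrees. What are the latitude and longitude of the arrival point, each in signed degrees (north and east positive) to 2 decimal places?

3.57°, 14.07°

Angular distance δ = d/R = 4145/6371 = 0.65060 rad; initial bearing θ = 5.2552 rad.
sin φ₂ = sin φ₁ cos δ + cos φ₁ sin δ cos θ = (-0.2971)(0.7957) + (0.9548)(0.6057)(0.5165) = 0.0623, so φ₂ = 3.57°.
Δλ = atan2(sin θ sin δ cos φ₁, cos δ − sin φ₁ sin φ₂) = atan2(-0.4952, 0.8142) = -31.307°.
λ₂ = 45.378° − 31.307° = 14.07°.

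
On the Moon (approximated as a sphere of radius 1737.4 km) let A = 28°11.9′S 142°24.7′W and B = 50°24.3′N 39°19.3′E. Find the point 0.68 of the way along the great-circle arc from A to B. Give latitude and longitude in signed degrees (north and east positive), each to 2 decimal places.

Central angle δ = 2.7533 rad. Interpolating on the sphere with fraction f = 0.68:
P = [sin((1−f)δ)·A + sin(fδ)·B] / sin δ = 2.0377·A + 2.5223·B in Cartesian coordinates,
giving P = (-0.1794, -0.0767, 0.9808), i.e. latitude 78.75°, longitude -156.84°.

78.75°, -156.84°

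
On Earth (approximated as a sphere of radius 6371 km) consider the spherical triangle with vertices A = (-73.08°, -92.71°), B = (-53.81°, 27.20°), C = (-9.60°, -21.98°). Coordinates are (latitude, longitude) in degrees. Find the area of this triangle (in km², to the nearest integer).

Side lengths (central angles): a = 1.0296, b = 1.3137, c = 0.8142 rad; semiperimeter s = 1.5788.
By l'Huilier's theorem, tan(E/4) = √[tan(s/2) tan((s−a)/2) tan((s−b)/2) tan((s−c)/2)], giving spherical excess E = 0.4910 rad.
Area = E·R² = 0.4910 × (6371)² ≈ 19928531 km².

19928531 km²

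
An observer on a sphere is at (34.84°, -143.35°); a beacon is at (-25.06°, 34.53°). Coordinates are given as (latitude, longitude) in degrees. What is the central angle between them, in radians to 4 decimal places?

With latitudes φ₁ = 34.840°, φ₂ = -25.060° and longitude difference Δλ = 177.880°:
Haversine: a = sin²(Δφ/2) + cos φ₁ cos φ₂ sin²(Δλ/2) = 0.2492 + (0.8208)(0.9059)(0.9997) = 0.99248.
Central angle c = 2·arcsin(√a) = 2.96793 rad.
So the angular separation is 2.9679 rad.

2.9679 rad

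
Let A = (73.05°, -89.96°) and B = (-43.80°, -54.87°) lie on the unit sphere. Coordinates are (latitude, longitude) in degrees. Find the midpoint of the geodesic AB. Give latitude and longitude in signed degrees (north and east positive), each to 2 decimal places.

The central angle between A and B is δ = 2.0828 rad.
With f = 0.5, the slerp weights are sin((1−f)δ)/sin δ = 0.9901 and sin(fδ)/sin δ = 0.9901.
Weighted sum of the unit vectors: (0.9901)·(0.0002,-0.2915,0.9566) + (0.9901)·(0.4153,-0.5903,-0.6921) = (0.4114, -0.8731, 0.2618).
Converting back: φ = atan2(z, √(x²+y²)) = 15.18°, λ = atan2(y, x) = -64.77°.

15.18°, -64.77°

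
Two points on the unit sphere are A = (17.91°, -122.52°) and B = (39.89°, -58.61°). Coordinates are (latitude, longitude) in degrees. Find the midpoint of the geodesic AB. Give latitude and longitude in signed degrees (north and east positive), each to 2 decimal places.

32.99°, -94.39°

The central angle between A and B is δ = 1.0259 rad.
With f = 0.5, the slerp weights are sin((1−f)δ)/sin δ = 0.5739 and sin(fδ)/sin δ = 0.5739.
Weighted sum of the unit vectors: (0.5739)·(-0.5115,-0.8023,0.3075) + (0.5739)·(0.3996,-0.6550,0.6413) = (-0.0642, -0.8363, 0.5445).
Converting back: φ = atan2(z, √(x²+y²)) = 32.99°, λ = atan2(y, x) = -94.39°.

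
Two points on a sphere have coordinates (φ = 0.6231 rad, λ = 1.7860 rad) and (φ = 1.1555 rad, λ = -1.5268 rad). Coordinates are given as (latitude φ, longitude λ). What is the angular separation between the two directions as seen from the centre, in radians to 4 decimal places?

1.3581 rad

Let φ₁ = 0.6231 rad, φ₂ = 1.1555 rad, and Δλ = 2.9704 rad.
cos c = sin φ₁ sin φ₂ + cos φ₁ cos φ₂ cos Δλ = (0.5836)(0.9150) + (0.8121)(0.4035)(-0.9854) = 0.21110,
so c = arccos(0.21110) = 1.35809 rad.
So the angular separation is 1.3581 rad.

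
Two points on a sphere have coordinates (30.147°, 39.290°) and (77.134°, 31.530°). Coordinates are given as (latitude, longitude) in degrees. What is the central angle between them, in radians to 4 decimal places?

Let φ₁ = 0.5262 rad, φ₂ = 1.3462 rad, and Δλ = -0.1354 rad.
Haversine: a = sin²(Δφ/2) + cos φ₁ cos φ₂ sin²(Δλ/2) = 0.1589 + (0.8647)(0.2227)(0.0046) = 0.15980.
Central angle c = 2·arcsin(√a) = 0.82249 rad.
So the angular separation is 0.8225 rad.

0.8225 rad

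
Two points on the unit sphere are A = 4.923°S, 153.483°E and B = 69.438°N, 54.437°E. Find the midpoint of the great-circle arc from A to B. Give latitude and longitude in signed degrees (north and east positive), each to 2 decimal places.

40.30°, 133.25°

The central angle between A and B is δ = 1.7066 rad.
With f = 0.5, the slerp weights are sin((1−f)δ)/sin δ = 0.7604 and sin(fδ)/sin δ = 0.7604.
Weighted sum of the unit vectors: (0.7604)·(-0.8915,0.4448,-0.0858) + (0.7604)·(0.2043,0.2857,0.9363) = (-0.5226, 0.5555, 0.6467).
Converting back: φ = atan2(z, √(x²+y²)) = 40.30°, λ = atan2(y, x) = 133.25°.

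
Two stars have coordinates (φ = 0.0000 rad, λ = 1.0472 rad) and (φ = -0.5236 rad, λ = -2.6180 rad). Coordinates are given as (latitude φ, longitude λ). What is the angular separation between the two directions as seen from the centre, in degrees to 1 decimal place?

138.6°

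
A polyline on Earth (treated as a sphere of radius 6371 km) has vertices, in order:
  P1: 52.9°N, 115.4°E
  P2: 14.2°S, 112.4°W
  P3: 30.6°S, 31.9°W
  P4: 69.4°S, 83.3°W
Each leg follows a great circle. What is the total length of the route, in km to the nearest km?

Leg P1→P2: central angle 2.1999 rad, distance 14015.9 km.
Leg P2→P3: central angle 1.3051 rad, distance 8314.7 km.
Leg P3→P4: central angle 0.8427 rad, distance 5369.0 km.
Total: 14015.9 + 8314.7 + 5369.0 ≈ 27700 km.

27700 km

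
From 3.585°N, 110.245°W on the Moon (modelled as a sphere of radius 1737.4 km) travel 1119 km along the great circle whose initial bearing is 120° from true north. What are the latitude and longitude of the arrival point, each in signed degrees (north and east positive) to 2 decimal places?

-14.46°, -77.76°

Angular distance δ = d/R = 1119/1737.4 = 0.64407 rad; initial bearing θ = 2.0944 rad.
sin φ₂ = sin φ₁ cos δ + cos φ₁ sin δ cos θ = (0.0625)(0.7997) + (0.9980)(0.6005)(-0.5000) = -0.2496, so φ₂ = -14.46°.
Δλ = atan2(sin θ sin δ cos φ₁, cos δ − sin φ₁ sin φ₂) = atan2(0.5190, 0.8153) = 32.480°.
λ₂ = -110.245° + 32.480° = -77.76°.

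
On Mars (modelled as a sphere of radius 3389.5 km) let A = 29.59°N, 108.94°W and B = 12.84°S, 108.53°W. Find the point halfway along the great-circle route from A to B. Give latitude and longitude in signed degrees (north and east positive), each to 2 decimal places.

The central angle between A and B is δ = 0.7406 rad.
With f = 0.5, the slerp weights are sin((1−f)δ)/sin δ = 0.5364 and sin(fδ)/sin δ = 0.5364.
Weighted sum of the unit vectors: (0.5364)·(-0.2822,-0.8225,0.4938) + (0.5364)·(-0.3099,-0.9244,-0.2222) = (-0.3176, -0.9370, 0.1457).
Converting back: φ = atan2(z, √(x²+y²)) = 8.38°, λ = atan2(y, x) = -108.72°.

8.38°, -108.72°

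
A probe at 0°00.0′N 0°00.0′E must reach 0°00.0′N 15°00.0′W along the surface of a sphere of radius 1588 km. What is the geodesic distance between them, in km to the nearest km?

With latitudes φ₁ = 0.000°, φ₂ = 0.000° and longitude difference Δλ = -15.000°:
Haversine: a = sin²(Δφ/2) + cos φ₁ cos φ₂ sin²(Δλ/2) = 0.0000 + (1.0000)(1.0000)(0.0170) = 0.01704.
Central angle c = 2·arcsin(√a) = 0.26180 rad.
Distance = R·c = 1588 × 0.2618 ≈ 416 km.

416 km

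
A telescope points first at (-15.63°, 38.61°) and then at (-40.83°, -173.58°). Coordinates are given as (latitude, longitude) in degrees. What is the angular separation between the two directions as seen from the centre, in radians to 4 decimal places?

2.0270 rad

In radians: φ₁ = -0.2728, φ₂ = -0.7126, Δλ = 147.810° = 2.5798 rad.
Haversine: a = sin²(Δφ/2) + cos φ₁ cos φ₂ sin²(Δλ/2) = 0.0476 + (0.9630)(0.7567)(0.9231) = 0.72026.
Central angle c = 2·arcsin(√a) = 2.02697 rad.
So the angular separation is 2.0270 rad.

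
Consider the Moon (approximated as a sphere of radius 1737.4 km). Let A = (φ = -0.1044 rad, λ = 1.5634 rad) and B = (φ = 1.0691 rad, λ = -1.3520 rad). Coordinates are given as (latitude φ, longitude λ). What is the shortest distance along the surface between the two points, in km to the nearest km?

3757 km

Let φ₁ = -0.1044 rad, φ₂ = 1.0691 rad, and Δλ = -2.9154 rad.
cos c = sin φ₁ sin φ₂ + cos φ₁ cos φ₂ cos Δλ = (-0.1042)(0.8768) + (0.9946)(0.4809)(-0.9745) = -0.55748,
so c = arccos(-0.55748) = 2.16214 rad.
Distance = R·c = 1737.4 × 2.1621 ≈ 3757 km.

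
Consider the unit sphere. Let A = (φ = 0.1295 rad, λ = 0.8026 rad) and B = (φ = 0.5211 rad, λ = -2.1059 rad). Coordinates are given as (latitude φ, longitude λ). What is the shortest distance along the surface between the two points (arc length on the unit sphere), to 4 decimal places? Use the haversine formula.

2.4535

Let φ₁ = 0.1295 rad, φ₂ = 0.5211 rad, and Δλ = -2.9085 rad.
Haversine: a = sin²(Δφ/2) + cos φ₁ cos φ₂ sin²(Δλ/2) = 0.0379 + (0.9916)(0.8673)(0.9865) = 0.88623.
Central angle c = 2·arcsin(√a) = 2.45351 rad.
On the unit sphere the arc length equals the central angle: 2.4535.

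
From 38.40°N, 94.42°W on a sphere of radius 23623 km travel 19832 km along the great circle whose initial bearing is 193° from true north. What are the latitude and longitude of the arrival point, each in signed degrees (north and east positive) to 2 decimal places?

-8.83°, -104.18°

Angular distance δ = d/R = 19832/23623 = 0.83952 rad; initial bearing θ = 3.3685 rad.
sin φ₂ = sin φ₁ cos δ + cos φ₁ sin δ cos θ = (0.6211)(0.6678) + (0.7837)(0.7443)(-0.9744) = -0.1536, so φ₂ = -8.83°.
Δλ = atan2(sin θ sin δ cos φ₁, cos δ − sin φ₁ sin φ₂) = atan2(-0.1312, 0.7632) = -9.756°.
λ₂ = -94.420° − 9.756° = -104.18°.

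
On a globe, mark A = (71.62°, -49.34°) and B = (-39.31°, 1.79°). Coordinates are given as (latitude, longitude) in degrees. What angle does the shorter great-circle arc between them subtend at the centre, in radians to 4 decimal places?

In radians: φ₁ = 1.2500, φ₂ = -0.6861, Δλ = 51.130° = 0.8924 rad.
cos c = sin φ₁ sin φ₂ + cos φ₁ cos φ₂ cos Δλ = (0.9490)(-0.6335) + (0.3153)(0.7737)(0.6276) = -0.44809,
so c = arccos(-0.44809) = 2.03543 rad.
So the angular separation is 2.0354 rad.

2.0354 rad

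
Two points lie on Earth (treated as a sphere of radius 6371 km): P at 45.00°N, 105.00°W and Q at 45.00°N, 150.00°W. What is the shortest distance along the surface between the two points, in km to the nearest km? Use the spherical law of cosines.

In radians: φ₁ = 0.7854, φ₂ = 0.7854, Δλ = -45.000° = -0.7854 rad.
cos c = sin φ₁ sin φ₂ + cos φ₁ cos φ₂ cos Δλ = (0.7071)(0.7071) + (0.7071)(0.7071)(0.7071) = 0.85355,
so c = arccos(0.85355) = 0.54803 rad.
Distance = R·c = 6371 × 0.5480 ≈ 3491 km.

3491 km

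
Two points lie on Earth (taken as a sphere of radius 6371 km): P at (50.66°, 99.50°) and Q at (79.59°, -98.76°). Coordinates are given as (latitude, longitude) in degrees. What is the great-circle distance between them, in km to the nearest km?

5484 km

In radians: φ₁ = 0.8842, φ₂ = 1.3891, Δλ = 161.740° = 2.8229 rad.
Haversine: a = sin²(Δφ/2) + cos φ₁ cos φ₂ sin²(Δλ/2) = 0.0624 + (0.6339)(0.1807)(0.9748) = 0.17405.
Central angle c = 2·arcsin(√a) = 0.86072 rad.
Distance = R·c = 6371 × 0.8607 ≈ 5484 km.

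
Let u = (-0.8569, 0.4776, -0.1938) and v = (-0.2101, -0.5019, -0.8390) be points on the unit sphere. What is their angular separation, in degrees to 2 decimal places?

u·v = 0.1029; |u| = 1.0000, |v| = 1.0000.
cos θ = (u·v)/(|u||v|) = 0.1029, so θ = 84.09°.

84.09°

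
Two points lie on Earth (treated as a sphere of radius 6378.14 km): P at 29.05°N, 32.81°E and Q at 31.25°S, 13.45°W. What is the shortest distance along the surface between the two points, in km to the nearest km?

8309 km

With latitudes φ₁ = 29.050°, φ₂ = -31.250° and longitude difference Δλ = -46.260°:
cos c = sin φ₁ sin φ₂ + cos φ₁ cos φ₂ cos Δλ = (0.4856)(-0.5188) + (0.8742)(0.8549)(0.6914) = 0.26481,
so c = arccos(0.26481) = 1.30279 rad.
Distance = R·c = 6378.14 × 1.3028 ≈ 8309 km.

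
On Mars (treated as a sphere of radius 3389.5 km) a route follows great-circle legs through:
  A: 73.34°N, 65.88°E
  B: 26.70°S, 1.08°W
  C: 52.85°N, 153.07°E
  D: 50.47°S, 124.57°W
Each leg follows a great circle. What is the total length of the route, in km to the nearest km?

Leg A→B: central angle 1.9073 rad, distance 6464.9 km.
Leg B→C: central angle 2.5749 rad, distance 8727.5 km.
Leg C→D: central angle 2.1696 rad, distance 7353.9 km.
Total: 6464.9 + 8727.5 + 7353.9 ≈ 22546 km.

22546 km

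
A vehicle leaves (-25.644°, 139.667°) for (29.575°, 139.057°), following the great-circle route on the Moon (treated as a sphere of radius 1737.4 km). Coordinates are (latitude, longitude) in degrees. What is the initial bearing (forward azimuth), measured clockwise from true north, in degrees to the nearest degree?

359°

With φ₁ = -0.4476, φ₂ = 0.5162, Δλ = -0.0106 rad, the forward-azimuth formula gives
θ = atan2( sin Δλ cos φ₂ , cos φ₁ sin φ₂ − sin φ₁ cos φ₂ cos Δλ ) = atan2(-0.0093, 0.8213) = -0.65°.
Adding 360° brings this into [0°, 360°): 359°.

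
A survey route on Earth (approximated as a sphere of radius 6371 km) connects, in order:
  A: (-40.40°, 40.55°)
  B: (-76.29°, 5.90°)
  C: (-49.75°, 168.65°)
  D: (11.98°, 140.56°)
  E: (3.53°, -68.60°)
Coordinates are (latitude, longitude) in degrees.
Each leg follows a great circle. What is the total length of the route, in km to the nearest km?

Leg A→B: central angle 0.6791 rad, distance 4326.6 km.
Leg B→C: central angle 0.9332 rad, distance 5945.6 km.
Leg C→D: central angle 1.1602 rad, distance 7391.5 km.
Leg D→E: central angle 2.5678 rad, distance 16359.4 km.
Total: 4326.6 + 5945.6 + 7391.5 + 16359.4 ≈ 34023 km.

34023 km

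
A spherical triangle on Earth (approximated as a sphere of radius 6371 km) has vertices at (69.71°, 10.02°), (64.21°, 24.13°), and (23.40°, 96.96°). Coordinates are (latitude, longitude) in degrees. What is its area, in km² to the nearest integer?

2452074 km²

Side lengths (central angles): a = 1.0753, b = 1.1707, c = 0.1354 rad; semiperimeter s = 1.1907.
By l'Huilier's theorem, tan(E/4) = √[tan(s/2) tan((s−a)/2) tan((s−b)/2) tan((s−c)/2)], giving spherical excess E = 0.0604 rad.
Area = E·R² = 0.0604 × (6371)² ≈ 2452074 km².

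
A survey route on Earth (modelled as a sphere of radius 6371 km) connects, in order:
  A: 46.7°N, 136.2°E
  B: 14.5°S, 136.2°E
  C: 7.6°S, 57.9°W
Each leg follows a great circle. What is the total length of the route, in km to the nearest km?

Leg A→B: central angle 1.0681 rad, distance 6805.1 km.
Leg B→C: central angle 2.6851 rad, distance 17107.0 km.
Total: 6805.1 + 17107.0 ≈ 23912 km.

23912 km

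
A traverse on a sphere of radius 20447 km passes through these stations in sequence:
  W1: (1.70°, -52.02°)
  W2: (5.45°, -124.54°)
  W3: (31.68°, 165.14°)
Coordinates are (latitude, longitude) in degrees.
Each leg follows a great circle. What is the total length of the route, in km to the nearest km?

Leg W1→W2: central angle 1.2643 rad, distance 25851.6 km.
Leg W2→W3: central angle 1.2290 rad, distance 25129.6 km.
Total: 25851.6 + 25129.6 ≈ 50981 km.

50981 km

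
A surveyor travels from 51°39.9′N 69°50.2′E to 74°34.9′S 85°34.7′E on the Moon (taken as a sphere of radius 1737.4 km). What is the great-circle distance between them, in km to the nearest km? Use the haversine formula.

3842 km

With latitudes φ₁ = 51.665°, φ₂ = -74.582° and longitude difference Δλ = 15.742°:
Haversine: a = sin²(Δφ/2) + cos φ₁ cos φ₂ sin²(Δλ/2) = 0.7956 + (0.6203)(0.2659)(0.0188) = 0.79872.
Central angle c = 2·arcsin(√a) = 2.21111 rad.
Distance = R·c = 1737.4 × 2.2111 ≈ 3842 km.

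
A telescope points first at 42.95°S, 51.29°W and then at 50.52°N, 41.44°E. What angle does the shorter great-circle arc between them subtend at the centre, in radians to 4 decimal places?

2.1509 rad

Let φ₁ = -0.7496 rad, φ₂ = 0.8817 rad, and Δλ = 1.6184 rad.
Haversine: a = sin²(Δφ/2) + cos φ₁ cos φ₂ sin²(Δλ/2) = 0.5303 + (0.7319)(0.6358)(0.5238) = 0.77404.
Central angle c = 2·arcsin(√a) = 2.15085 rad.
So the angular separation is 2.1509 rad.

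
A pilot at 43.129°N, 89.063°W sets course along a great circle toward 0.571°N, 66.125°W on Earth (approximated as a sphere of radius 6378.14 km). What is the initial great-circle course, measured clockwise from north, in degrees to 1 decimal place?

With φ₁ = 0.7527, φ₂ = 0.0100, Δλ = 0.4003 rad, the forward-azimuth formula gives
θ = atan2( sin Δλ cos φ₂ , cos φ₁ sin φ₂ − sin φ₁ cos φ₂ cos Δλ ) = atan2(0.3897, -0.6223) = 147.94°.
So the initial bearing is 147.9°.

147.9°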